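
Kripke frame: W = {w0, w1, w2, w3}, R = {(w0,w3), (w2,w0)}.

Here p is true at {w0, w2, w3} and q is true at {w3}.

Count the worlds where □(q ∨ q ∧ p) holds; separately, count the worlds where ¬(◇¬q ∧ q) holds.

For □(q ∨ q ∧ p):
w0: successors {w3}; q ∨ q ∧ p there: w3:T. ✓
w1: no successors, so □(q ∨ q ∧ p) holds vacuously. ✓
w2: successors {w0}; q ∨ q ∧ p there: w0:F. ✗
w3: no successors, so □(q ∨ q ∧ p) holds vacuously. ✓
— 3 worlds.
For ¬(◇¬q ∧ q):
w0: ◇¬q ∧ q is F. ✓
w1: ◇¬q ∧ q is F. ✓
w2: ◇¬q ∧ q is F. ✓
w3: ◇¬q ∧ q is F. ✓
— 4 worlds.

3 and 4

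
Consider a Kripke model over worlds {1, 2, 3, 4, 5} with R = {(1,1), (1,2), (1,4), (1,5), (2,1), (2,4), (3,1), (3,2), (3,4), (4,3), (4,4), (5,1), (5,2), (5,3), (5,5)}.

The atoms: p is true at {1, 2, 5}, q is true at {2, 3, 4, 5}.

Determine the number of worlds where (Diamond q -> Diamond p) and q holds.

1: Diamond q -> Diamond p is T, q is F. ✗
2: Diamond q -> Diamond p is T, q is T. ✓
3: Diamond q -> Diamond p is T, q is T. ✓
4: Diamond q -> Diamond p is F, q is T. ✗
5: Diamond q -> Diamond p is T, q is T. ✓
Satisfying worlds: {2, 3, 5}.

3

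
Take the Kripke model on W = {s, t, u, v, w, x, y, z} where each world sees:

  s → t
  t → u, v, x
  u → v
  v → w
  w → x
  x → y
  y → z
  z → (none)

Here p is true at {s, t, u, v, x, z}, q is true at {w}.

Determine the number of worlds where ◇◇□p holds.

5

s: successors {t}; ◇□p there: t:T. ✓
t: successors {u, v, x}; ◇□p there: u:F, v:T, x:T. ✓
u: successors {v}; ◇□p there: v:T. ✓
v: successors {w}; ◇□p there: w:F. ✗
w: successors {x}; ◇□p there: x:T. ✓
x: successors {y}; ◇□p there: y:T. ✓
y: successors {z}; ◇□p there: z:F. ✗
z: no successors, so ◇◇□p fails. ✗
Satisfying worlds: {s, t, u, w, x}.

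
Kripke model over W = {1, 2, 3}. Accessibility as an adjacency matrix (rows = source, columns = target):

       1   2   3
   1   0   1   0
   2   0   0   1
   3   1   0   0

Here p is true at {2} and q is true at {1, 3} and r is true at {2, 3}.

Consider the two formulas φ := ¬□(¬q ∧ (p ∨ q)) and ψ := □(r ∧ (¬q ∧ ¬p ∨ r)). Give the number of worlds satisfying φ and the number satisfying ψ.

For ¬□(¬q ∧ (p ∨ q)):
1: □(¬q ∧ (p ∨ q)) is T. ✗
2: □(¬q ∧ (p ∨ q)) is F. ✓
3: □(¬q ∧ (p ∨ q)) is F. ✓
— 2 worlds.
For □(r ∧ (¬q ∧ ¬p ∨ r)):
1: successors {2}; r ∧ (¬q ∧ ¬p ∨ r) there: 2:T. ✓
2: successors {3}; r ∧ (¬q ∧ ¬p ∨ r) there: 3:T. ✓
3: successors {1}; r ∧ (¬q ∧ ¬p ∨ r) there: 1:F. ✗
— 2 worlds.

2 and 2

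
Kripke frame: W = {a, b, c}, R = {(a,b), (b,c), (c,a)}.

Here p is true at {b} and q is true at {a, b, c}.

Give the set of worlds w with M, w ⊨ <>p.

a: successors {b}; p there: b:T. ✓
b: successors {c}; p there: c:F. ✗
c: successors {a}; p there: a:F. ✗

{a}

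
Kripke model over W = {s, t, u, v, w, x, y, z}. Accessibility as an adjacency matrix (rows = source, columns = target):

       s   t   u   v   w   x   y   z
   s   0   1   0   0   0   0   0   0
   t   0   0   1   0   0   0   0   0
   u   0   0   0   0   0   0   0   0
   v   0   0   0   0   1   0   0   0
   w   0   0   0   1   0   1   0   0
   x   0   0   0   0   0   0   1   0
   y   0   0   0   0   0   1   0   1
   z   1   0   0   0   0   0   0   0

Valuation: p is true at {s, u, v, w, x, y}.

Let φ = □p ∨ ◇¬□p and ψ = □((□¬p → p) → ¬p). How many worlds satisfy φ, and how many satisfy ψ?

6 and 2

For □p ∨ ◇¬□p:
s: □p is F, ◇¬□p is F. ✗
t: □p is T, ◇¬□p is F. ✓
u: □p is T, ◇¬□p is F. ✓
v: □p is T, ◇¬□p is F. ✓
w: □p is T, ◇¬□p is F. ✓
x: □p is T, ◇¬□p is T. ✓
y: □p is F, ◇¬□p is F. ✗
z: □p is T, ◇¬□p is T. ✓
— 6 worlds.
For □((□¬p → p) → ¬p):
s: successors {t}; (□¬p → p) → ¬p there: t:T. ✓
t: successors {u}; (□¬p → p) → ¬p there: u:F. ✗
u: no successors, so □((□¬p → p) → ¬p) holds vacuously. ✓
v: successors {w}; (□¬p → p) → ¬p there: w:F. ✗
w: successors {v, x}; (□¬p → p) → ¬p there: v:F, x:F. ✗
x: successors {y}; (□¬p → p) → ¬p there: y:F. ✗
y: successors {x, z}; (□¬p → p) → ¬p there: x:F, z:T. ✗
z: successors {s}; (□¬p → p) → ¬p there: s:F. ✗
— 2 worlds.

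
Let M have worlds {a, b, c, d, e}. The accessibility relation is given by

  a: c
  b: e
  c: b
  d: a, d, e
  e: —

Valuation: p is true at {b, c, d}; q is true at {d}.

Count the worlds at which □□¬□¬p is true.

a: successors {c}; □¬□¬p there: c:F. ✗
b: successors {e}; □¬□¬p there: e:T. ✓
c: successors {b}; □¬□¬p there: b:F. ✗
d: successors {a, d, e}; □¬□¬p there: a:T, d:F, e:T. ✗
e: no successors, so □□¬□¬p holds vacuously. ✓
Satisfying worlds: {b, e}.

2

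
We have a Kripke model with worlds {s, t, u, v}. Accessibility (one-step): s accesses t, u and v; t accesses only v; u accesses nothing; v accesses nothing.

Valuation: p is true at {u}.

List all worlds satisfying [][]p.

s: successors {t, u, v}; []p there: t:F, u:T, v:T. ✗
t: successors {v}; []p there: v:T. ✓
u: no successors, so [][]p holds vacuously. ✓
v: no successors, so [][]p holds vacuously. ✓

{t, u, v}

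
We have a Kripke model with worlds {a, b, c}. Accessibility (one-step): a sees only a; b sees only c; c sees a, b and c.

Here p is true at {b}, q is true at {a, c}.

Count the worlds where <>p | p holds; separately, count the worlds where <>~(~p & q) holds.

For <>p | p:
a: <>p is F, p is F. ✗
b: <>p is F, p is T. ✓
c: <>p is T, p is F. ✓
— 2 worlds.
For <>~(~p & q):
a: successors {a}; ~(~p & q) there: a:F. ✗
b: successors {c}; ~(~p & q) there: c:F. ✗
c: successors {a, b, c}; ~(~p & q) there: a:F, b:T, c:F. ✓
— 1 world.

2 and 1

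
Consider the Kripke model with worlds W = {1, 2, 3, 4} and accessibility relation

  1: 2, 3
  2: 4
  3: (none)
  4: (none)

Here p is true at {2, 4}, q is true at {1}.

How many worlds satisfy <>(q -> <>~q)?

1: successors {2, 3}; q -> <>~q there: 2:T, 3:T. ✓
2: successors {4}; q -> <>~q there: 4:T. ✓
3: no successors, so <>(q -> <>~q) fails. ✗
4: no successors, so <>(q -> <>~q) fails. ✗
Satisfying worlds: {1, 2}.

2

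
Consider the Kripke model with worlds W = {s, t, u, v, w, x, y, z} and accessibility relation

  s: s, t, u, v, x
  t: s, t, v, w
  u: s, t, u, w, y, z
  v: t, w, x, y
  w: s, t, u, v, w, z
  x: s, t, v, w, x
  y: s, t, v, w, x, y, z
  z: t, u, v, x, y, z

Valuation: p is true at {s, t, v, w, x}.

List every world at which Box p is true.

{t, x}

s: successors {s, t, u, v, x}; p there: s:T, t:T, u:F, v:T, x:T. ✗
t: successors {s, t, v, w}; p there: s:T, t:T, v:T, w:T. ✓
u: successors {s, t, u, w, y, z}; p there: s:T, t:T, u:F, w:T, y:F, z:F. ✗
v: successors {t, w, x, y}; p there: t:T, w:T, x:T, y:F. ✗
w: successors {s, t, u, v, w, z}; p there: s:T, t:T, u:F, v:T, w:T, z:F. ✗
x: successors {s, t, v, w, x}; p there: s:T, t:T, v:T, w:T, x:T. ✓
y: successors {s, t, v, w, x, y, z}; p there: s:T, t:T, v:T, w:T, x:T, y:F, z:F. ✗
z: successors {t, u, v, x, y, z}; p there: t:T, u:F, v:T, x:T, y:F, z:F. ✗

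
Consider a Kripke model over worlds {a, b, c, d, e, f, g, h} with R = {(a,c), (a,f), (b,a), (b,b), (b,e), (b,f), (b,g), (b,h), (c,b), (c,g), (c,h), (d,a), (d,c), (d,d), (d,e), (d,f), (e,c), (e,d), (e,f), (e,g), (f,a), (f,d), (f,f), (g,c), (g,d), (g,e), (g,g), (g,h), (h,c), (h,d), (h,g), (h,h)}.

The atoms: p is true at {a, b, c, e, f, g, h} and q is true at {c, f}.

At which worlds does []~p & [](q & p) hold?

∅

a: []~p is F, [](q & p) is T. ✗
b: []~p is F, [](q & p) is F. ✗
c: []~p is F, [](q & p) is F. ✗
d: []~p is F, [](q & p) is F. ✗
e: []~p is F, [](q & p) is F. ✗
f: []~p is F, [](q & p) is F. ✗
g: []~p is F, [](q & p) is F. ✗
h: []~p is F, [](q & p) is F. ✗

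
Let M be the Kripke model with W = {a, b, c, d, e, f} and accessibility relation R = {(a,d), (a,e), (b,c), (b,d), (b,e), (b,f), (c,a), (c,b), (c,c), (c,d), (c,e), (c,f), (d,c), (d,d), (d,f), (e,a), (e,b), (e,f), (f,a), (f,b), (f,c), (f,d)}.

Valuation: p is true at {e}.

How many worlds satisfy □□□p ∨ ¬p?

5

a: □□□p is F, ¬p is T. ✓
b: □□□p is F, ¬p is T. ✓
c: □□□p is F, ¬p is T. ✓
d: □□□p is F, ¬p is T. ✓
e: □□□p is F, ¬p is F. ✗
f: □□□p is F, ¬p is T. ✓
Satisfying worlds: {a, b, c, d, f}.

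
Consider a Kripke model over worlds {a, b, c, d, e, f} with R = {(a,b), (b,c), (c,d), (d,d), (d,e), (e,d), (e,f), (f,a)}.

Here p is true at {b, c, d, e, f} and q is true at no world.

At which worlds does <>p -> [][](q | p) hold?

{a, b, c, d, f}

a: <>p is T, [][](q | p) is T. ✓
b: <>p is T, [][](q | p) is T. ✓
c: <>p is T, [][](q | p) is T. ✓
d: <>p is T, [][](q | p) is T. ✓
e: <>p is T, [][](q | p) is F. ✗
f: <>p is F, [][](q | p) is T. ✓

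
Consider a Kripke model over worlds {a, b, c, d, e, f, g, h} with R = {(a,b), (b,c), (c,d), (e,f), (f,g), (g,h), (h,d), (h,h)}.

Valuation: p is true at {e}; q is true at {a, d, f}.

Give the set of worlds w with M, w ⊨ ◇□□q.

a: successors {b}; □□q there: b:T. ✓
b: successors {c}; □□q there: c:T. ✓
c: successors {d}; □□q there: d:T. ✓
d: no successors, so ◇□□q fails. ✗
e: successors {f}; □□q there: f:F. ✗
f: successors {g}; □□q there: g:F. ✗
g: successors {h}; □□q there: h:F. ✗
h: successors {d, h}; □□q there: d:T, h:F. ✓

{a, b, c, h}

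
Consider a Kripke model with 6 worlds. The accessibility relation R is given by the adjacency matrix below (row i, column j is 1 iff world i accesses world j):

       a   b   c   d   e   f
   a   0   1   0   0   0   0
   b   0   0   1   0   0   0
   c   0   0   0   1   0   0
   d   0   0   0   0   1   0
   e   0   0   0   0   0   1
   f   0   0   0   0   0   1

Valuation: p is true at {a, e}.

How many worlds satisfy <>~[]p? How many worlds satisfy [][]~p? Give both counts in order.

For <>~[]p:
a: successors {b}; ~[]p there: b:T. ✓
b: successors {c}; ~[]p there: c:T. ✓
c: successors {d}; ~[]p there: d:F. ✗
d: successors {e}; ~[]p there: e:T. ✓
e: successors {f}; ~[]p there: f:T. ✓
f: successors {f}; ~[]p there: f:T. ✓
— 5 worlds.
For [][]~p:
a: successors {b}; []~p there: b:T. ✓
b: successors {c}; []~p there: c:T. ✓
c: successors {d}; []~p there: d:F. ✗
d: successors {e}; []~p there: e:T. ✓
e: successors {f}; []~p there: f:T. ✓
f: successors {f}; []~p there: f:T. ✓
— 5 worlds.

5 and 5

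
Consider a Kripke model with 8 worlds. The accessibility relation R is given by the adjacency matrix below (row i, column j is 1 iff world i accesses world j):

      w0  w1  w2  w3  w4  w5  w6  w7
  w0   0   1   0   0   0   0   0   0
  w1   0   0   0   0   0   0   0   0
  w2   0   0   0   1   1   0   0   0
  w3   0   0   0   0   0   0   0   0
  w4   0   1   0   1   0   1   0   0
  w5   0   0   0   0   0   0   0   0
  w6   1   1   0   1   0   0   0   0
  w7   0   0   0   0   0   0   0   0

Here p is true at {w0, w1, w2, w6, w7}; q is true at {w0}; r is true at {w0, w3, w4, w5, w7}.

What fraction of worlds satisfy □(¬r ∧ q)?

w0: successors {w1}; ¬r ∧ q there: w1:F. ✗
w1: no successors, so □(¬r ∧ q) holds vacuously. ✓
w2: successors {w3, w4}; ¬r ∧ q there: w3:F, w4:F. ✗
w3: no successors, so □(¬r ∧ q) holds vacuously. ✓
w4: successors {w1, w3, w5}; ¬r ∧ q there: w1:F, w3:F, w5:F. ✗
w5: no successors, so □(¬r ∧ q) holds vacuously. ✓
w6: successors {w0, w1, w3}; ¬r ∧ q there: w0:F, w1:F, w3:F. ✗
w7: no successors, so □(¬r ∧ q) holds vacuously. ✓
That's 4 of 8 worlds, so 4/8 = 1/2.

1/2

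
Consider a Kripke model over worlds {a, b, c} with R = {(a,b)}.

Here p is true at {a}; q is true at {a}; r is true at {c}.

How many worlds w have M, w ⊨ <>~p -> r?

2

a: <>~p is T, r is F. ✗
b: <>~p is F, r is F. ✓
c: <>~p is F, r is T. ✓
Satisfying worlds: {b, c}.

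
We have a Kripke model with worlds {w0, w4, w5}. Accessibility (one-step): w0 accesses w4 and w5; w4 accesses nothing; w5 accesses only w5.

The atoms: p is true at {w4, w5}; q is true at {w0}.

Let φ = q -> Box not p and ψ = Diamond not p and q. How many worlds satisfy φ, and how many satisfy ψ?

For q -> Box not p:
w0: q is T, Box not p is F. ✗
w4: q is F, Box not p is T. ✓
w5: q is F, Box not p is F. ✓
— 2 worlds.
For Diamond not p and q:
w0: Diamond not p is F, q is T. ✗
w4: Diamond not p is F, q is F. ✗
w5: Diamond not p is F, q is F. ✗
— 0 worlds.

2 and 0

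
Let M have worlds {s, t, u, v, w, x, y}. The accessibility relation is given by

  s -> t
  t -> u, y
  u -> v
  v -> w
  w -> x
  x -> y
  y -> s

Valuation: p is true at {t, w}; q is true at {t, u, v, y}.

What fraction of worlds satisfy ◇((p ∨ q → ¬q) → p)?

s: successors {t}; (p ∨ q → ¬q) → p there: t:T. ✓
t: successors {u, y}; (p ∨ q → ¬q) → p there: u:T, y:T. ✓
u: successors {v}; (p ∨ q → ¬q) → p there: v:T. ✓
v: successors {w}; (p ∨ q → ¬q) → p there: w:T. ✓
w: successors {x}; (p ∨ q → ¬q) → p there: x:F. ✗
x: successors {y}; (p ∨ q → ¬q) → p there: y:T. ✓
y: successors {s}; (p ∨ q → ¬q) → p there: s:F. ✗
That's 5 of 7 worlds, so 5/7.

5/7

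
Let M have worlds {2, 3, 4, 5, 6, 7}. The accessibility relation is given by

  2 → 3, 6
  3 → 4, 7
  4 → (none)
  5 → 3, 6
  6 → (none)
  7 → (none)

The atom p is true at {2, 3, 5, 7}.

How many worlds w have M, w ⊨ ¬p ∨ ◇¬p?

5

2: ¬p is F, ◇¬p is T. ✓
3: ¬p is F, ◇¬p is T. ✓
4: ¬p is T, ◇¬p is F. ✓
5: ¬p is F, ◇¬p is T. ✓
6: ¬p is T, ◇¬p is F. ✓
7: ¬p is F, ◇¬p is F. ✗
Satisfying worlds: {2, 3, 4, 5, 6}.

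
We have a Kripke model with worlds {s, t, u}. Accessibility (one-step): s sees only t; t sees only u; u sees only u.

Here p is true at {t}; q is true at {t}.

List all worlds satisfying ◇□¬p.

{s, t, u}

s: successors {t}; □¬p there: t:T. ✓
t: successors {u}; □¬p there: u:T. ✓
u: successors {u}; □¬p there: u:T. ✓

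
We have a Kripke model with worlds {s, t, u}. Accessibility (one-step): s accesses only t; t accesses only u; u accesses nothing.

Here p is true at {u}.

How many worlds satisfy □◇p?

2

s: successors {t}; ◇p there: t:T. ✓
t: successors {u}; ◇p there: u:F. ✗
u: no successors, so □◇p holds vacuously. ✓
Satisfying worlds: {s, u}.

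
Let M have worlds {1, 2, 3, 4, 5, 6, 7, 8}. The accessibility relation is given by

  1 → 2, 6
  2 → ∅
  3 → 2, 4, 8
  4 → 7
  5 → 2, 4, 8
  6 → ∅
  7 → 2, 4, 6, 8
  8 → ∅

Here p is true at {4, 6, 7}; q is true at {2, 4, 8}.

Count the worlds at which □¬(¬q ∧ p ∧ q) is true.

1: successors {2, 6}; ¬(¬q ∧ p ∧ q) there: 2:T, 6:T. ✓
2: no successors, so □¬(¬q ∧ p ∧ q) holds vacuously. ✓
3: successors {2, 4, 8}; ¬(¬q ∧ p ∧ q) there: 2:T, 4:T, 8:T. ✓
4: successors {7}; ¬(¬q ∧ p ∧ q) there: 7:T. ✓
5: successors {2, 4, 8}; ¬(¬q ∧ p ∧ q) there: 2:T, 4:T, 8:T. ✓
6: no successors, so □¬(¬q ∧ p ∧ q) holds vacuously. ✓
7: successors {2, 4, 6, 8}; ¬(¬q ∧ p ∧ q) there: 2:T, 4:T, 6:T, 8:T. ✓
8: no successors, so □¬(¬q ∧ p ∧ q) holds vacuously. ✓
Satisfying worlds: {1, 2, 3, 4, 5, 6, 7, 8}.

8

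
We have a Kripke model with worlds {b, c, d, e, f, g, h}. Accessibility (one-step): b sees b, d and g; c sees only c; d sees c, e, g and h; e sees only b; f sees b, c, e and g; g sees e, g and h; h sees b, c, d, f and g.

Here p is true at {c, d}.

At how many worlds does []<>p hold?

2

b: successors {b, d, g}; <>p there: b:T, d:T, g:F. ✗
c: successors {c}; <>p there: c:T. ✓
d: successors {c, e, g, h}; <>p there: c:T, e:F, g:F, h:T. ✗
e: successors {b}; <>p there: b:T. ✓
f: successors {b, c, e, g}; <>p there: b:T, c:T, e:F, g:F. ✗
g: successors {e, g, h}; <>p there: e:F, g:F, h:T. ✗
h: successors {b, c, d, f, g}; <>p there: b:T, c:T, d:T, f:T, g:F. ✗
Satisfying worlds: {c, e}.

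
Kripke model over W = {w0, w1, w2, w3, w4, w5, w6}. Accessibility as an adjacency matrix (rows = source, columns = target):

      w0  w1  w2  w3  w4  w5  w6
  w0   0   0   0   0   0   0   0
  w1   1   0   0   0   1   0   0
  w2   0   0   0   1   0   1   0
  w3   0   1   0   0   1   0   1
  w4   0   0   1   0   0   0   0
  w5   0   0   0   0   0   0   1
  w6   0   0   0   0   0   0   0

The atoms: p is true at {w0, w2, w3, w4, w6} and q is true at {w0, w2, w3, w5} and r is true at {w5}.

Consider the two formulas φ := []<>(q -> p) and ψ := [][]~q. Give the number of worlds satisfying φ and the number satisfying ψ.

For []<>(q -> p):
w0: no successors, so []<>(q -> p) holds vacuously. ✓
w1: successors {w0, w4}; <>(q -> p) there: w0:F, w4:T. ✗
w2: successors {w3, w5}; <>(q -> p) there: w3:T, w5:T. ✓
w3: successors {w1, w4, w6}; <>(q -> p) there: w1:T, w4:T, w6:F. ✗
w4: successors {w2}; <>(q -> p) there: w2:T. ✓
w5: successors {w6}; <>(q -> p) there: w6:F. ✗
w6: no successors, so []<>(q -> p) holds vacuously. ✓
— 4 worlds.
For [][]~q:
w0: no successors, so [][]~q holds vacuously. ✓
w1: successors {w0, w4}; []~q there: w0:T, w4:F. ✗
w2: successors {w3, w5}; []~q there: w3:T, w5:T. ✓
w3: successors {w1, w4, w6}; []~q there: w1:F, w4:F, w6:T. ✗
w4: successors {w2}; []~q there: w2:F. ✗
w5: successors {w6}; []~q there: w6:T. ✓
w6: no successors, so [][]~q holds vacuously. ✓
— 4 worlds.

4 and 4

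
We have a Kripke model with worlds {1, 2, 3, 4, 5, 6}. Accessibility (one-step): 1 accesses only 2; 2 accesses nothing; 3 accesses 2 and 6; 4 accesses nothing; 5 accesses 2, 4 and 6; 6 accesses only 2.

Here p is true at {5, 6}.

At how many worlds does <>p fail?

4

1: successors {2}; p there: 2:F. ✗
2: no successors, so <>p fails. ✗
3: successors {2, 6}; p there: 2:F, 6:T. ✓
4: no successors, so <>p fails. ✗
5: successors {2, 4, 6}; p there: 2:F, 4:F, 6:T. ✓
6: successors {2}; p there: 2:F. ✗
Satisfying worlds: {3, 5}.
So <>p fails at the other 4 worlds.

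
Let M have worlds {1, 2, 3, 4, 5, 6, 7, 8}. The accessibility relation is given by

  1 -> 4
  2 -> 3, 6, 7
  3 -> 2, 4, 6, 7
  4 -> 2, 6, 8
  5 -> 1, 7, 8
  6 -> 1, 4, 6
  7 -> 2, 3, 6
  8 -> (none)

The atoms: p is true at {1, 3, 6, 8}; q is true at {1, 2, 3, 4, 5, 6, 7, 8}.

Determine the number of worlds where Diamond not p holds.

1: successors {4}; not p there: 4:T. ✓
2: successors {3, 6, 7}; not p there: 3:F, 6:F, 7:T. ✓
3: successors {2, 4, 6, 7}; not p there: 2:T, 4:T, 6:F, 7:T. ✓
4: successors {2, 6, 8}; not p there: 2:T, 6:F, 8:F. ✓
5: successors {1, 7, 8}; not p there: 1:F, 7:T, 8:F. ✓
6: successors {1, 4, 6}; not p there: 1:F, 4:T, 6:F. ✓
7: successors {2, 3, 6}; not p there: 2:T, 3:F, 6:F. ✓
8: no successors, so Diamond not p fails. ✗
Satisfying worlds: {1, 2, 3, 4, 5, 6, 7}.

7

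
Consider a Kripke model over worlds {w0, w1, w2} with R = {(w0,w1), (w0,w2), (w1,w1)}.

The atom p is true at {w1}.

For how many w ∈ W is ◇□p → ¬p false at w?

w0: ◇□p is T, ¬p is T. ✓
w1: ◇□p is T, ¬p is F. ✗
w2: ◇□p is F, ¬p is T. ✓
Satisfying worlds: {w0, w2}.
So ◇□p → ¬p fails at the other 1 world.

1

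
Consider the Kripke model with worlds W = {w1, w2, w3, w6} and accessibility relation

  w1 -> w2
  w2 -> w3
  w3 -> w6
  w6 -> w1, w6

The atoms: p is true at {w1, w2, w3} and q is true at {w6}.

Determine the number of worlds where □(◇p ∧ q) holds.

w1: successors {w2}; ◇p ∧ q there: w2:F. ✗
w2: successors {w3}; ◇p ∧ q there: w3:F. ✗
w3: successors {w6}; ◇p ∧ q there: w6:T. ✓
w6: successors {w1, w6}; ◇p ∧ q there: w1:F, w6:T. ✗
Satisfying worlds: {w3}.

1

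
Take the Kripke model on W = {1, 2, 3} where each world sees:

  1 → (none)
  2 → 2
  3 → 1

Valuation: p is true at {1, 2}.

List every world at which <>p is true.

1: no successors, so <>p fails. ✗
2: successors {2}; p there: 2:T. ✓
3: successors {1}; p there: 1:T. ✓

{2, 3}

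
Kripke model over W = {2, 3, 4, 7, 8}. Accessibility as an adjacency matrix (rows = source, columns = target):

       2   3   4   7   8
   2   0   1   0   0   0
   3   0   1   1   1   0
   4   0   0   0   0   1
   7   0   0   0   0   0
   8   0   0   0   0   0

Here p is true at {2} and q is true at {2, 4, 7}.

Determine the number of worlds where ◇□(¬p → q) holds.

2: successors {3}; □(¬p → q) there: 3:F. ✗
3: successors {3, 4, 7}; □(¬p → q) there: 3:F, 4:F, 7:T. ✓
4: successors {8}; □(¬p → q) there: 8:T. ✓
7: no successors, so ◇□(¬p → q) fails. ✗
8: no successors, so ◇□(¬p → q) fails. ✗
Satisfying worlds: {3, 4}.

2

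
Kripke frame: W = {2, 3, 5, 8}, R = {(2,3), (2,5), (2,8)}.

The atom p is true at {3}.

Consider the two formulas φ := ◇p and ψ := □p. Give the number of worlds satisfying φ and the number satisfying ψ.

For ◇p:
2: successors {3, 5, 8}; p there: 3:T, 5:F, 8:F. ✓
3: no successors, so ◇p fails. ✗
5: no successors, so ◇p fails. ✗
8: no successors, so ◇p fails. ✗
— 1 world.
For □p:
2: successors {3, 5, 8}; p there: 3:T, 5:F, 8:F. ✗
3: no successors, so □p holds vacuously. ✓
5: no successors, so □p holds vacuously. ✓
8: no successors, so □p holds vacuously. ✓
— 3 worlds.

1 and 3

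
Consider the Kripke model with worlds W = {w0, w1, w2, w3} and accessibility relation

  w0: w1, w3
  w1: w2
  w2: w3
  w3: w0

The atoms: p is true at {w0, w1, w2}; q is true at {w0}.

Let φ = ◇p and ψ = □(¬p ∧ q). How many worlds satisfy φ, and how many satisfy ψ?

3 and 0

For ◇p:
w0: successors {w1, w3}; p there: w1:T, w3:F. ✓
w1: successors {w2}; p there: w2:T. ✓
w2: successors {w3}; p there: w3:F. ✗
w3: successors {w0}; p there: w0:T. ✓
— 3 worlds.
For □(¬p ∧ q):
w0: successors {w1, w3}; ¬p ∧ q there: w1:F, w3:F. ✗
w1: successors {w2}; ¬p ∧ q there: w2:F. ✗
w2: successors {w3}; ¬p ∧ q there: w3:F. ✗
w3: successors {w0}; ¬p ∧ q there: w0:F. ✗
— 0 worlds.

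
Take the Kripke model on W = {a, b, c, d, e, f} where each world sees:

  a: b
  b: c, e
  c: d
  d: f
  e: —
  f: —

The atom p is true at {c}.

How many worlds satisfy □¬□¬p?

3

a: successors {b}; ¬□¬p there: b:T. ✓
b: successors {c, e}; ¬□¬p there: c:F, e:F. ✗
c: successors {d}; ¬□¬p there: d:F. ✗
d: successors {f}; ¬□¬p there: f:F. ✗
e: no successors, so □¬□¬p holds vacuously. ✓
f: no successors, so □¬□¬p holds vacuously. ✓
Satisfying worlds: {a, e, f}.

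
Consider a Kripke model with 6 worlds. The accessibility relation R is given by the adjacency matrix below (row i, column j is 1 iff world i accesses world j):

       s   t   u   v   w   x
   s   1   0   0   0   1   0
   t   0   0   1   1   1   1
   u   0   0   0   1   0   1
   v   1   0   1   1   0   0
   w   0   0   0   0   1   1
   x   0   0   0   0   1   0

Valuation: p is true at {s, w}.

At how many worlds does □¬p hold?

1

s: successors {s, w}; ¬p there: s:F, w:F. ✗
t: successors {u, v, w, x}; ¬p there: u:T, v:T, w:F, x:T. ✗
u: successors {v, x}; ¬p there: v:T, x:T. ✓
v: successors {s, u, v}; ¬p there: s:F, u:T, v:T. ✗
w: successors {w, x}; ¬p there: w:F, x:T. ✗
x: successors {w}; ¬p there: w:F. ✗
Satisfying worlds: {u}.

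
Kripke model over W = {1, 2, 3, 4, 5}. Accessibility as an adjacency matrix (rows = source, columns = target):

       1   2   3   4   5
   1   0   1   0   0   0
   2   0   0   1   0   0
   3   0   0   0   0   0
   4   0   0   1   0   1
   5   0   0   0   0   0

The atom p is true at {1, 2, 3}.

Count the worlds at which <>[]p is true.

1: successors {2}; []p there: 2:T. ✓
2: successors {3}; []p there: 3:T. ✓
3: no successors, so <>[]p fails. ✗
4: successors {3, 5}; []p there: 3:T, 5:T. ✓
5: no successors, so <>[]p fails. ✗
Satisfying worlds: {1, 2, 4}.

3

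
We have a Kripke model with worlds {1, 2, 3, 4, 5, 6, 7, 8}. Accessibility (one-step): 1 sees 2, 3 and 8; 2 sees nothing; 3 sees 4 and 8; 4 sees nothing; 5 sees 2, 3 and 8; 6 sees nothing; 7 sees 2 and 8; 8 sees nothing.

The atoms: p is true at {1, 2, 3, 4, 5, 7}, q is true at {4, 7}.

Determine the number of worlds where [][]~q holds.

1: successors {2, 3, 8}; []~q there: 2:T, 3:F, 8:T. ✗
2: no successors, so [][]~q holds vacuously. ✓
3: successors {4, 8}; []~q there: 4:T, 8:T. ✓
4: no successors, so [][]~q holds vacuously. ✓
5: successors {2, 3, 8}; []~q there: 2:T, 3:F, 8:T. ✗
6: no successors, so [][]~q holds vacuously. ✓
7: successors {2, 8}; []~q there: 2:T, 8:T. ✓
8: no successors, so [][]~q holds vacuously. ✓
Satisfying worlds: {2, 3, 4, 6, 7, 8}.

6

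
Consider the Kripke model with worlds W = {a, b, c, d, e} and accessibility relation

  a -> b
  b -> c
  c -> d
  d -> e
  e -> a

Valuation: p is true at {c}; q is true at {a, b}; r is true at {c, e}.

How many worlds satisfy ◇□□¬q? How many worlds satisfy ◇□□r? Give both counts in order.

For ◇□□¬q:
a: successors {b}; □□¬q there: b:T. ✓
b: successors {c}; □□¬q there: c:T. ✓
c: successors {d}; □□¬q there: d:F. ✗
d: successors {e}; □□¬q there: e:F. ✗
e: successors {a}; □□¬q there: a:T. ✓
— 3 worlds.
For ◇□□r:
a: successors {b}; □□r there: b:F. ✗
b: successors {c}; □□r there: c:T. ✓
c: successors {d}; □□r there: d:F. ✗
d: successors {e}; □□r there: e:F. ✗
e: successors {a}; □□r there: a:T. ✓
— 2 worlds.

3 and 2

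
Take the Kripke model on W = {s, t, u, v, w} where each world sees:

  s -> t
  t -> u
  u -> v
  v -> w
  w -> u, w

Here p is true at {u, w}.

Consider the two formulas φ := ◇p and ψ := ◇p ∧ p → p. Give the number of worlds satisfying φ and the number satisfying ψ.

For ◇p:
s: successors {t}; p there: t:F. ✗
t: successors {u}; p there: u:T. ✓
u: successors {v}; p there: v:F. ✗
v: successors {w}; p there: w:T. ✓
w: successors {u, w}; p there: u:T, w:T. ✓
— 3 worlds.
For ◇p ∧ p → p:
s: ◇p ∧ p is F, p is F. ✓
t: ◇p ∧ p is F, p is F. ✓
u: ◇p ∧ p is F, p is T. ✓
v: ◇p ∧ p is F, p is F. ✓
w: ◇p ∧ p is T, p is T. ✓
— 5 worlds.

3 and 5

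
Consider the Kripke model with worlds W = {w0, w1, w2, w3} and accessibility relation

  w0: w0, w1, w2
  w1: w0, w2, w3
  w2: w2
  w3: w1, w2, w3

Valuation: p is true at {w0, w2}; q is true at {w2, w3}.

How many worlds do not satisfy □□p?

3

w0: successors {w0, w1, w2}; □p there: w0:F, w1:F, w2:T. ✗
w1: successors {w0, w2, w3}; □p there: w0:F, w2:T, w3:F. ✗
w2: successors {w2}; □p there: w2:T. ✓
w3: successors {w1, w2, w3}; □p there: w1:F, w2:T, w3:F. ✗
Satisfying worlds: {w2}.
So □□p fails at the other 3 worlds.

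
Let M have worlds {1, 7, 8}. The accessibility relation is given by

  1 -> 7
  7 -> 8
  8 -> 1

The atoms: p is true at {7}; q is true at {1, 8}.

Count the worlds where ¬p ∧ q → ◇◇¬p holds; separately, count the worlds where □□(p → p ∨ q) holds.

2 and 3

For ¬p ∧ q → ◇◇¬p:
1: ¬p ∧ q is T, ◇◇¬p is T. ✓
7: ¬p ∧ q is F, ◇◇¬p is T. ✓
8: ¬p ∧ q is T, ◇◇¬p is F. ✗
— 2 worlds.
For □□(p → p ∨ q):
1: successors {7}; □(p → p ∨ q) there: 7:T. ✓
7: successors {8}; □(p → p ∨ q) there: 8:T. ✓
8: successors {1}; □(p → p ∨ q) there: 1:T. ✓
— 3 worlds.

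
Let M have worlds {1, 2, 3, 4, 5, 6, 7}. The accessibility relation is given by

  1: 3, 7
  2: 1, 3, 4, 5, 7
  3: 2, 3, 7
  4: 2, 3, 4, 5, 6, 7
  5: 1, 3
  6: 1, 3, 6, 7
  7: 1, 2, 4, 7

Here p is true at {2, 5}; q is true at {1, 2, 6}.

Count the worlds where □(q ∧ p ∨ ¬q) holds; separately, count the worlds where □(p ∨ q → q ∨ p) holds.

For □(q ∧ p ∨ ¬q):
1: successors {3, 7}; q ∧ p ∨ ¬q there: 3:T, 7:T. ✓
2: successors {1, 3, 4, 5, 7}; q ∧ p ∨ ¬q there: 1:F, 3:T, 4:T, 5:T, 7:T. ✗
3: successors {2, 3, 7}; q ∧ p ∨ ¬q there: 2:T, 3:T, 7:T. ✓
4: successors {2, 3, 4, 5, 6, 7}; q ∧ p ∨ ¬q there: 2:T, 3:T, 4:T, 5:T, 6:F, 7:T. ✗
5: successors {1, 3}; q ∧ p ∨ ¬q there: 1:F, 3:T. ✗
6: successors {1, 3, 6, 7}; q ∧ p ∨ ¬q there: 1:F, 3:T, 6:F, 7:T. ✗
7: successors {1, 2, 4, 7}; q ∧ p ∨ ¬q there: 1:F, 2:T, 4:T, 7:T. ✗
— 2 worlds.
For □(p ∨ q → q ∨ p):
1: successors {3, 7}; p ∨ q → q ∨ p there: 3:T, 7:T. ✓
2: successors {1, 3, 4, 5, 7}; p ∨ q → q ∨ p there: 1:T, 3:T, 4:T, 5:T, 7:T. ✓
3: successors {2, 3, 7}; p ∨ q → q ∨ p there: 2:T, 3:T, 7:T. ✓
4: successors {2, 3, 4, 5, 6, 7}; p ∨ q → q ∨ p there: 2:T, 3:T, 4:T, 5:T, 6:T, 7:T. ✓
5: successors {1, 3}; p ∨ q → q ∨ p there: 1:T, 3:T. ✓
6: successors {1, 3, 6, 7}; p ∨ q → q ∨ p there: 1:T, 3:T, 6:T, 7:T. ✓
7: successors {1, 2, 4, 7}; p ∨ q → q ∨ p there: 1:T, 2:T, 4:T, 7:T. ✓
— 7 worlds.

2 and 7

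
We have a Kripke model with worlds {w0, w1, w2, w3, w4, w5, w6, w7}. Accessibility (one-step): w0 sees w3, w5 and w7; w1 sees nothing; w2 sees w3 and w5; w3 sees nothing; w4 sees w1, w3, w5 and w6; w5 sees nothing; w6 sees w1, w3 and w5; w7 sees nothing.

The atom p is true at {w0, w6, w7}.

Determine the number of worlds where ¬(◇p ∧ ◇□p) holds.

6

w0: ◇p ∧ ◇□p is T. ✗
w1: ◇p ∧ ◇□p is F. ✓
w2: ◇p ∧ ◇□p is F. ✓
w3: ◇p ∧ ◇□p is F. ✓
w4: ◇p ∧ ◇□p is T. ✗
w5: ◇p ∧ ◇□p is F. ✓
w6: ◇p ∧ ◇□p is F. ✓
w7: ◇p ∧ ◇□p is F. ✓
Satisfying worlds: {w1, w2, w3, w5, w6, w7}.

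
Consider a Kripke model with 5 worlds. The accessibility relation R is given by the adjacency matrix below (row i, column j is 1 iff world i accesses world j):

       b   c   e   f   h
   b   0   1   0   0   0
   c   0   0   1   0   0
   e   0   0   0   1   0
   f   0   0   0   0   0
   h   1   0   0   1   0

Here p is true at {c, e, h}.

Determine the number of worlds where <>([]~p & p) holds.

b: successors {c}; []~p & p there: c:F. ✗
c: successors {e}; []~p & p there: e:T. ✓
e: successors {f}; []~p & p there: f:F. ✗
f: no successors, so <>([]~p & p) fails. ✗
h: successors {b, f}; []~p & p there: b:F, f:F. ✗
Satisfying worlds: {c}.

1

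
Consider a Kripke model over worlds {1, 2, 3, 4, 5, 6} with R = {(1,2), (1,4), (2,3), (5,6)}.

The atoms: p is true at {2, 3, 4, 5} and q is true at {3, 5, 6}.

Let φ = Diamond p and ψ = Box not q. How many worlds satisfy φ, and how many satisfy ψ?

For Diamond p:
1: successors {2, 4}; p there: 2:T, 4:T. ✓
2: successors {3}; p there: 3:T. ✓
3: no successors, so Diamond p fails. ✗
4: no successors, so Diamond p fails. ✗
5: successors {6}; p there: 6:F. ✗
6: no successors, so Diamond p fails. ✗
— 2 worlds.
For Box not q:
1: successors {2, 4}; not q there: 2:T, 4:T. ✓
2: successors {3}; not q there: 3:F. ✗
3: no successors, so Box not q holds vacuously. ✓
4: no successors, so Box not q holds vacuously. ✓
5: successors {6}; not q there: 6:F. ✗
6: no successors, so Box not q holds vacuously. ✓
— 4 worlds.

2 and 4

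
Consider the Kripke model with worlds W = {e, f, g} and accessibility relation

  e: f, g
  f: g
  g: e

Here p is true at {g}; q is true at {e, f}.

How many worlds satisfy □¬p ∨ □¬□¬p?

1

e: □¬p is F, □¬□¬p is F. ✗
f: □¬p is F, □¬□¬p is F. ✗
g: □¬p is T, □¬□¬p is T. ✓
Satisfying worlds: {g}.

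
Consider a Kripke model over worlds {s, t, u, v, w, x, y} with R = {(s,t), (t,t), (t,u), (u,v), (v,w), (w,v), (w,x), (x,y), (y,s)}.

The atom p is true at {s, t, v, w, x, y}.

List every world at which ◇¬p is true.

{t}

s: successors {t}; ¬p there: t:F. ✗
t: successors {t, u}; ¬p there: t:F, u:T. ✓
u: successors {v}; ¬p there: v:F. ✗
v: successors {w}; ¬p there: w:F. ✗
w: successors {v, x}; ¬p there: v:F, x:F. ✗
x: successors {y}; ¬p there: y:F. ✗
y: successors {s}; ¬p there: s:F. ✗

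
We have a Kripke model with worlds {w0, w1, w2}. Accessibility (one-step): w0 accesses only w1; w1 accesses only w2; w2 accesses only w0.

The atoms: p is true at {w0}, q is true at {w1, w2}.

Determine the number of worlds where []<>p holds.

1

w0: successors {w1}; <>p there: w1:F. ✗
w1: successors {w2}; <>p there: w2:T. ✓
w2: successors {w0}; <>p there: w0:F. ✗
Satisfying worlds: {w1}.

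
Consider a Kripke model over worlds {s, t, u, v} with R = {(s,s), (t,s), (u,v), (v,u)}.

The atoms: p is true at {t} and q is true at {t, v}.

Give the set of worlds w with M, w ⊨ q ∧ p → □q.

s: q ∧ p is F, □q is F. ✓
t: q ∧ p is T, □q is F. ✗
u: q ∧ p is F, □q is T. ✓
v: q ∧ p is F, □q is F. ✓

{s, u, v}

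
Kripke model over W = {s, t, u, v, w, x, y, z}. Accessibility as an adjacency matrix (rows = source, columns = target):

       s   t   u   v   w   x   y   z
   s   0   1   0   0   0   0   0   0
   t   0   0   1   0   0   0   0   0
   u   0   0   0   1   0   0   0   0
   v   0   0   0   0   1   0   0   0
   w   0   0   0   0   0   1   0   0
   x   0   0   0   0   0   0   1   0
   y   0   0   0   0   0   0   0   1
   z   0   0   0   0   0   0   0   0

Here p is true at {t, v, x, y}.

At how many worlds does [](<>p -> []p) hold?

8

s: successors {t}; <>p -> []p there: t:T. ✓
t: successors {u}; <>p -> []p there: u:T. ✓
u: successors {v}; <>p -> []p there: v:T. ✓
v: successors {w}; <>p -> []p there: w:T. ✓
w: successors {x}; <>p -> []p there: x:T. ✓
x: successors {y}; <>p -> []p there: y:T. ✓
y: successors {z}; <>p -> []p there: z:T. ✓
z: no successors, so [](<>p -> []p) holds vacuously. ✓
Satisfying worlds: {s, t, u, v, w, x, y, z}.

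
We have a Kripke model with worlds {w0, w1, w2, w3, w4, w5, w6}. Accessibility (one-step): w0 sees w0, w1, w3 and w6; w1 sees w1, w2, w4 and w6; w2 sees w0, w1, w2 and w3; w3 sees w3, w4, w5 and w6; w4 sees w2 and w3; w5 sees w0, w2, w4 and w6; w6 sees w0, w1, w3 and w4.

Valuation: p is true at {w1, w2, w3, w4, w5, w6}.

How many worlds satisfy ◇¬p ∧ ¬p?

w0: ◇¬p is T, ¬p is T. ✓
w1: ◇¬p is F, ¬p is F. ✗
w2: ◇¬p is T, ¬p is F. ✗
w3: ◇¬p is F, ¬p is F. ✗
w4: ◇¬p is F, ¬p is F. ✗
w5: ◇¬p is T, ¬p is F. ✗
w6: ◇¬p is T, ¬p is F. ✗
Satisfying worlds: {w0}.

1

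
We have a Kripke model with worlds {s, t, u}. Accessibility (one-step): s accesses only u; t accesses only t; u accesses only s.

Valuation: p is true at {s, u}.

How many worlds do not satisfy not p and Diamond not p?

2

s: not p is F, Diamond not p is F. ✗
t: not p is T, Diamond not p is T. ✓
u: not p is F, Diamond not p is F. ✗
Satisfying worlds: {t}.
So not p and Diamond not p fails at the other 2 worlds.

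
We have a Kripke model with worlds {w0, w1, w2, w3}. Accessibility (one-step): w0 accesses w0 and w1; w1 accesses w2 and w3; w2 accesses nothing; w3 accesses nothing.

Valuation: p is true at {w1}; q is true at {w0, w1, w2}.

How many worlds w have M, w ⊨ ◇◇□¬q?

1

w0: successors {w0, w1}; ◇□¬q there: w0:F, w1:T. ✓
w1: successors {w2, w3}; ◇□¬q there: w2:F, w3:F. ✗
w2: no successors, so ◇◇□¬q fails. ✗
w3: no successors, so ◇◇□¬q fails. ✗
Satisfying worlds: {w0}.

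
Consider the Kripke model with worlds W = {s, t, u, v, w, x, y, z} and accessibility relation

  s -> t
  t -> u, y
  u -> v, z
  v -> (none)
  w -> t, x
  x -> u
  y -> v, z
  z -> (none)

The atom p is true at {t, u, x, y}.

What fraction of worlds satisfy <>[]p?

s: successors {t}; []p there: t:T. ✓
t: successors {u, y}; []p there: u:F, y:F. ✗
u: successors {v, z}; []p there: v:T, z:T. ✓
v: no successors, so <>[]p fails. ✗
w: successors {t, x}; []p there: t:T, x:T. ✓
x: successors {u}; []p there: u:F. ✗
y: successors {v, z}; []p there: v:T, z:T. ✓
z: no successors, so <>[]p fails. ✗
That's 4 of 8 worlds, so 4/8 = 1/2.

1/2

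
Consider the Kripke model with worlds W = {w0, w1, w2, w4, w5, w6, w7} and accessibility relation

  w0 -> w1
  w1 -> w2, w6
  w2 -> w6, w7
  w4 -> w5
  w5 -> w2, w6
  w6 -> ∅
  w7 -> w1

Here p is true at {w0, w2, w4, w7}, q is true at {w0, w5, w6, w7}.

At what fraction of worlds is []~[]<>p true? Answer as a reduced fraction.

w0: successors {w1}; ~[]<>p there: w1:T. ✓
w1: successors {w2, w6}; ~[]<>p there: w2:T, w6:F. ✗
w2: successors {w6, w7}; ~[]<>p there: w6:F, w7:F. ✗
w4: successors {w5}; ~[]<>p there: w5:T. ✓
w5: successors {w2, w6}; ~[]<>p there: w2:T, w6:F. ✗
w6: no successors, so []~[]<>p holds vacuously. ✓
w7: successors {w1}; ~[]<>p there: w1:T. ✓
That's 4 of 7 worlds, so 4/7.

4/7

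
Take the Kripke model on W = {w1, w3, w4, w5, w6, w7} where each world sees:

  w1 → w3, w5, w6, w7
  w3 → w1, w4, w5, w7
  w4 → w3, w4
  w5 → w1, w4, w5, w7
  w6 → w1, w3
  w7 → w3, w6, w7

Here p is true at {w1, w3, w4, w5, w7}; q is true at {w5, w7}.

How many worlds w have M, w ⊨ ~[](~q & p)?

w1: [](~q & p) is F. ✓
w3: [](~q & p) is F. ✓
w4: [](~q & p) is T. ✗
w5: [](~q & p) is F. ✓
w6: [](~q & p) is T. ✗
w7: [](~q & p) is F. ✓
Satisfying worlds: {w1, w3, w5, w7}.

4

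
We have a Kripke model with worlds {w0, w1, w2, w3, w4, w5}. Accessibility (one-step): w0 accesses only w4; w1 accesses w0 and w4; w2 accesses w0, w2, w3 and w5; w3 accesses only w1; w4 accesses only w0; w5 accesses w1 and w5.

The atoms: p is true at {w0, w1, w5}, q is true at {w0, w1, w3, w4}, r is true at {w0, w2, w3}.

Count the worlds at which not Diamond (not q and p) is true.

w0: Diamond (not q and p) is F. ✓
w1: Diamond (not q and p) is F. ✓
w2: Diamond (not q and p) is T. ✗
w3: Diamond (not q and p) is F. ✓
w4: Diamond (not q and p) is F. ✓
w5: Diamond (not q and p) is T. ✗
Satisfying worlds: {w0, w1, w3, w4}.

4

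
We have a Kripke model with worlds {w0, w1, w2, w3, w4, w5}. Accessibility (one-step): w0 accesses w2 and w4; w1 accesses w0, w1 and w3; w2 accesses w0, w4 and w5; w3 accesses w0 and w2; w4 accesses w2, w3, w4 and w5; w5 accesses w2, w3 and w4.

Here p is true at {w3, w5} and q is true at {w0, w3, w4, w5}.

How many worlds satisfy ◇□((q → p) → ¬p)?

w0: successors {w2, w4}; □((q → p) → ¬p) there: w2:F, w4:F. ✗
w1: successors {w0, w1, w3}; □((q → p) → ¬p) there: w0:T, w1:F, w3:T. ✓
w2: successors {w0, w4, w5}; □((q → p) → ¬p) there: w0:T, w4:F, w5:F. ✓
w3: successors {w0, w2}; □((q → p) → ¬p) there: w0:T, w2:F. ✓
w4: successors {w2, w3, w4, w5}; □((q → p) → ¬p) there: w2:F, w3:T, w4:F, w5:F. ✓
w5: successors {w2, w3, w4}; □((q → p) → ¬p) there: w2:F, w3:T, w4:F. ✓
Satisfying worlds: {w1, w2, w3, w4, w5}.

5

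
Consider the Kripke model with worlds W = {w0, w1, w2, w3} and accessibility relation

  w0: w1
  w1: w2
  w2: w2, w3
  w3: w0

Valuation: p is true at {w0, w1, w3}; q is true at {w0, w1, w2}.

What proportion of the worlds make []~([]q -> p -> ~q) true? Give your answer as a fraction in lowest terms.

w0: successors {w1}; ~([]q -> p -> ~q) there: w1:T. ✓
w1: successors {w2}; ~([]q -> p -> ~q) there: w2:F. ✗
w2: successors {w2, w3}; ~([]q -> p -> ~q) there: w2:F, w3:F. ✗
w3: successors {w0}; ~([]q -> p -> ~q) there: w0:T. ✓
That's 2 of 4 worlds, so 2/4 = 1/2.

1/2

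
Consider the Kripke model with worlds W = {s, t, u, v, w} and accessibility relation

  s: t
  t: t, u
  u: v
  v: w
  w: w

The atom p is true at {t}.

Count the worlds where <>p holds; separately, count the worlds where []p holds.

For <>p:
s: successors {t}; p there: t:T. ✓
t: successors {t, u}; p there: t:T, u:F. ✓
u: successors {v}; p there: v:F. ✗
v: successors {w}; p there: w:F. ✗
w: successors {w}; p there: w:F. ✗
— 2 worlds.
For []p:
s: successors {t}; p there: t:T. ✓
t: successors {t, u}; p there: t:T, u:F. ✗
u: successors {v}; p there: v:F. ✗
v: successors {w}; p there: w:F. ✗
w: successors {w}; p there: w:F. ✗
— 1 world.

2 and 1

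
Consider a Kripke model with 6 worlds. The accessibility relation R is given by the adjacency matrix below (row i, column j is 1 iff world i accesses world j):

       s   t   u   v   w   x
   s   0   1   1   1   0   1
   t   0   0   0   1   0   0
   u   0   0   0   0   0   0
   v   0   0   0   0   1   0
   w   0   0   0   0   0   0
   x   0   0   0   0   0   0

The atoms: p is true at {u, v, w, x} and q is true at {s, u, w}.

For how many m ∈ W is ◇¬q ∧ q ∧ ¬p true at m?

1

s: ◇¬q is T, q ∧ ¬p is T. ✓
t: ◇¬q is T, q ∧ ¬p is F. ✗
u: ◇¬q is F, q ∧ ¬p is F. ✗
v: ◇¬q is F, q ∧ ¬p is F. ✗
w: ◇¬q is F, q ∧ ¬p is F. ✗
x: ◇¬q is F, q ∧ ¬p is F. ✗
Satisfying worlds: {s}.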